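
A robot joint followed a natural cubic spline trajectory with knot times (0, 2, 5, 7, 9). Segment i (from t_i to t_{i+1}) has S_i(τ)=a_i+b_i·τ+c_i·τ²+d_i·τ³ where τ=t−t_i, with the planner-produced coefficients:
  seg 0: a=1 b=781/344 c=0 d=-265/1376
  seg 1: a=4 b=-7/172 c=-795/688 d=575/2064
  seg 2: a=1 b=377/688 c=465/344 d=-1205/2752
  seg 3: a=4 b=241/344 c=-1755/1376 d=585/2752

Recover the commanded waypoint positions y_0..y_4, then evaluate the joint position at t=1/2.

y_0 = S_0(0) = a_0 = 1
y_1 = S_1(0) = a_1 = 4
y_2 = S_2(0) = a_2 = 1
y_3 = S_3(0) = a_3 = 4
y_4 = S_3(2) = 2
t_q=1/2 is in segment 0 (τ=1/2); S_0(τ)=23239/11008

y_0=1 y_1=4 y_2=1 y_3=4 y_4=2
S(1/2) = 23239/11008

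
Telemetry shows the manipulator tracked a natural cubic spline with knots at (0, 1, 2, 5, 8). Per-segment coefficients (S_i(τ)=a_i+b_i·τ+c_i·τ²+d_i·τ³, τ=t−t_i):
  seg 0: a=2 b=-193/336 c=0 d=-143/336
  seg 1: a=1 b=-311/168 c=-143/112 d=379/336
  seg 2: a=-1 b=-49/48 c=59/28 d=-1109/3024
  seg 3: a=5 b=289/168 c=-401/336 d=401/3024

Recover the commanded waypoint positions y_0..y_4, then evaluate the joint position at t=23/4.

y_0 = S_0(0) = a_0 = 2
y_1 = S_1(0) = a_1 = 1
y_2 = S_2(0) = a_2 = -1
y_3 = S_3(0) = a_3 = 5
y_4 = S_3(3) = 3
t_q=23/4 is in segment 3 (τ=3/4); S_3(τ)=5811/1024

y_0=2 y_1=1 y_2=-1 y_3=5 y_4=3
S(23/4) = 5811/1024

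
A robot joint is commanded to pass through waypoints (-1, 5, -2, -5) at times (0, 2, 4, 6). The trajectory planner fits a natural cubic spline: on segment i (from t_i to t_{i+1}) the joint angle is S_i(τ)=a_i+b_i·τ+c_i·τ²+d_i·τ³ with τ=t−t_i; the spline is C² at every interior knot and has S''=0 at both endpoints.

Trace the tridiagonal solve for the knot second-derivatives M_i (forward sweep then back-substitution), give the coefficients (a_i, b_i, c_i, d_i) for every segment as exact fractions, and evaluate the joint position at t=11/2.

Δ: Δ0=3, Δ1=-7/2, Δ2=-3/2
row 1: diag=8, rhs=-39; c'=1/4, d'=-39/8
row 2: denom=8−2·1/4=15/2; d'=(12−2·-39/8)/(15/2)=29/10
back: M2=29/10
back: M1=-39/8−1/4·29/10=-28/5
M: M0=0, M1=-28/5, M2=29/10, M3=0
seg 0: a=-1, c=M0/2=0, d=(M1−M0)/(6·2)=-7/15, b=Δ0−h0·(2M0+M1)/6=73/15
seg 1: a=5, c=M1/2=-14/5, d=(M2−M1)/(6·2)=17/24, b=Δ1−h1·(2M1+M2)/6=-11/15
seg 2: a=-2, c=M2/2=29/20, d=(M3−M2)/(6·2)=-29/120, b=Δ2−h2·(2M2+M3)/6=-103/30
t_q=11/2 → seg 2, τ=3/2; S=-2+-103/30·τ+29/20·τ²+-29/120·τ³=-301/64

  seg 0: a=-1 b=73/15 c=0 d=-7/15
  seg 1: a=5 b=-11/15 c=-14/5 d=17/24
  seg 2: a=-2 b=-103/30 c=29/20 d=-29/120
S(11/2) = -301/64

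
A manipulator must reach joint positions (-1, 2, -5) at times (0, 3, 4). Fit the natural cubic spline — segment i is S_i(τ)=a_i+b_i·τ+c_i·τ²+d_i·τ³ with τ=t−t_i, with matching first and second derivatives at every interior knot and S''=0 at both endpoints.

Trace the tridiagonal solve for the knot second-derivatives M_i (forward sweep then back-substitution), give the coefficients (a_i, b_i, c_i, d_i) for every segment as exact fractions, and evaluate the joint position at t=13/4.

  seg 0: a=-1 b=4 c=0 d=-1/3
  seg 1: a=2 b=-5 c=-3 d=1
S(13/4) = 37/64

Δ: Δ0=1, Δ1=-7
row 1: diag=8, rhs=-48; c'=1/8, d'=-6
back: M1=-6
M: M0=0, M1=-6, M2=0
seg 0: a=-1, c=M0/2=0, d=(M1−M0)/(6·3)=-1/3, b=Δ0−h0·(2M0+M1)/6=4
seg 1: a=2, c=M1/2=-3, d=(M2−M1)/(6·1)=1, b=Δ1−h1·(2M1+M2)/6=-5
t_q=13/4 → seg 1, τ=1/4; S=2+-5·τ+-3·τ²+1·τ³=37/64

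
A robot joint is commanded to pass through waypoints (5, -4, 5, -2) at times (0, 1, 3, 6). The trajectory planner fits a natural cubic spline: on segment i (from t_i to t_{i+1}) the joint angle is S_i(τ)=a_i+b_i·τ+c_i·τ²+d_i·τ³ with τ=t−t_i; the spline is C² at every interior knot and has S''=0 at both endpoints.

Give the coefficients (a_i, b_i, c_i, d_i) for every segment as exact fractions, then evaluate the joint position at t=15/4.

  seg 0: a=5 b=-979/84 c=0 d=223/84
  seg 1: a=-4 b=-155/42 c=223/28 d=-325/168
  seg 2: a=5 b=104/21 c=-51/14 d=17/42
S(15/4) = 875/128

Δ: Δ0=-9, Δ1=9/2, Δ2=-7/3
row 1: diag=6, rhs=81; c'=1/3, d'=27/2
row 2: denom=10−2·1/3=28/3; d'=(-41−2·27/2)/(28/3)=-51/7
back: M2=-51/7
back: M1=27/2−1/3·-51/7=223/14
M: M0=0, M1=223/14, M2=-51/7, M3=0
seg 0: a=5, c=M0/2=0, d=(M1−M0)/(6·1)=223/84, b=Δ0−h0·(2M0+M1)/6=-979/84
seg 1: a=-4, c=M1/2=223/28, d=(M2−M1)/(6·2)=-325/168, b=Δ1−h1·(2M1+M2)/6=-155/42
seg 2: a=5, c=M2/2=-51/14, d=(M3−M2)/(6·3)=17/42, b=Δ2−h2·(2M2+M3)/6=104/21
t_q=15/4 → seg 2, τ=3/4; S=5+104/21·τ+-51/14·τ²+17/42·τ³=875/128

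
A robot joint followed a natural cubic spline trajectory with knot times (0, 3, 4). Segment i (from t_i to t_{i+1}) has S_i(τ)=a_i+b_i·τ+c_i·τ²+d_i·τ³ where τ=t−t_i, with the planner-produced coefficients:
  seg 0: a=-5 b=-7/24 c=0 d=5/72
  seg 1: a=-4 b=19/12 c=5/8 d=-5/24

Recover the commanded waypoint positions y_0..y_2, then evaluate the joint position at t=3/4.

y_0=-5 y_1=-4 y_2=-2
S(3/4) = -2657/512

y_0 = S_0(0) = a_0 = -5
y_1 = S_1(0) = a_1 = -4
y_2 = S_1(1) = -2
t_q=3/4 is in segment 0 (τ=3/4); S_0(τ)=-2657/512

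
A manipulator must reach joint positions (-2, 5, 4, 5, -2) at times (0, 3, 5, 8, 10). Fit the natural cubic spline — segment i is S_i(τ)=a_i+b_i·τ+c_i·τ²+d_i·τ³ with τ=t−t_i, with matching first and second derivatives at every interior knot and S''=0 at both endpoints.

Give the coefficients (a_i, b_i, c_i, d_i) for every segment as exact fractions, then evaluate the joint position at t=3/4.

Δ: Δ0=7/3, Δ1=-1/2, Δ2=1/3, Δ3=-7/2
row 1: diag=10, rhs=-17; c'=1/5, d'=-17/10
row 2: denom=10−2·1/5=48/5; d'=(5−2·-17/10)/(48/5)=7/8
row 3: denom=10−3·5/16=145/16; d'=(-23−3·7/8)/(145/16)=-82/29
back: M3=-82/29
back: M2=7/8−5/16·-82/29=51/29
back: M1=-17/10−1/5·51/29=-119/58
M: M0=0, M1=-119/58, M2=51/29, M3=-82/29, M4=0
seg 0: a=-2, c=M0/2=0, d=(M1−M0)/(6·3)=-119/1044, b=Δ0−h0·(2M0+M1)/6=1169/348
seg 1: a=5, c=M1/2=-119/116, d=(M2−M1)/(6·2)=221/696, b=Δ1−h1·(2M1+M2)/6=49/174
seg 2: a=4, c=M2/2=51/58, d=(M3−M2)/(6·3)=-133/522, b=Δ2−h2·(2M2+M3)/6=-1/87
seg 3: a=5, c=M3/2=-41/29, d=(M4−M3)/(6·2)=41/174, b=Δ3−h3·(2M3+M4)/6=-281/174
t_q=3/4 → seg 0, τ=3/4; S=-2+1169/348·τ+0·τ²+-119/1044·τ³=3499/7424

  seg 0: a=-2 b=1169/348 c=0 d=-119/1044
  seg 1: a=5 b=49/174 c=-119/116 d=221/696
  seg 2: a=4 b=-1/87 c=51/58 d=-133/522
  seg 3: a=5 b=-281/174 c=-41/29 d=41/174
S(3/4) = 3499/7424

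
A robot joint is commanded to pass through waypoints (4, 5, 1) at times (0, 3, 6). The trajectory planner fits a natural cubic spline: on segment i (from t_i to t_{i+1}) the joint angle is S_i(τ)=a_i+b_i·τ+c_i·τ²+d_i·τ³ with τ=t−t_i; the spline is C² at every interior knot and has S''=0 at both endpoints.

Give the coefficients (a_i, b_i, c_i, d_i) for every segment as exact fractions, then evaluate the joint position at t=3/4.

Δ: Δ0=1/3, Δ1=-4/3
row 1: diag=12, rhs=-10; c'=1/4, d'=-5/6
back: M1=-5/6
M: M0=0, M1=-5/6, M2=0
seg 0: a=4, c=M0/2=0, d=(M1−M0)/(6·3)=-5/108, b=Δ0−h0·(2M0+M1)/6=3/4
seg 1: a=5, c=M1/2=-5/12, d=(M2−M1)/(6·3)=5/108, b=Δ1−h1·(2M1+M2)/6=-1/2
t_q=3/4 → seg 0, τ=3/4; S=4+3/4·τ+0·τ²+-5/108·τ³=1163/256

  seg 0: a=4 b=3/4 c=0 d=-5/108
  seg 1: a=5 b=-1/2 c=-5/12 d=5/108
S(3/4) = 1163/256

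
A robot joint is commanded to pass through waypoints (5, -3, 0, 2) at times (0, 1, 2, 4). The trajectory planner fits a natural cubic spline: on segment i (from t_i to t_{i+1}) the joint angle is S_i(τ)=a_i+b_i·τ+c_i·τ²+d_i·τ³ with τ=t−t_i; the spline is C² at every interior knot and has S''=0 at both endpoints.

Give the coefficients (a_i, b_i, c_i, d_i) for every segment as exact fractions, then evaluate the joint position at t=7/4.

  seg 0: a=5 b=-252/23 c=0 d=68/23
  seg 1: a=-3 b=-48/23 c=204/23 d=-87/23
  seg 2: a=0 b=99/23 c=-57/23 d=19/46
S(7/4) = -75/64

Δ: Δ0=-8, Δ1=3, Δ2=1
row 1: diag=4, rhs=66; c'=1/4, d'=33/2
row 2: denom=6−1·1/4=23/4; d'=(-12−1·33/2)/(23/4)=-114/23
back: M2=-114/23
back: M1=33/2−1/4·-114/23=408/23
M: M0=0, M1=408/23, M2=-114/23, M3=0
seg 0: a=5, c=M0/2=0, d=(M1−M0)/(6·1)=68/23, b=Δ0−h0·(2M0+M1)/6=-252/23
seg 1: a=-3, c=M1/2=204/23, d=(M2−M1)/(6·1)=-87/23, b=Δ1−h1·(2M1+M2)/6=-48/23
seg 2: a=0, c=M2/2=-57/23, d=(M3−M2)/(6·2)=19/46, b=Δ2−h2·(2M2+M3)/6=99/23
t_q=7/4 → seg 1, τ=3/4; S=-3+-48/23·τ+204/23·τ²+-87/23·τ³=-75/64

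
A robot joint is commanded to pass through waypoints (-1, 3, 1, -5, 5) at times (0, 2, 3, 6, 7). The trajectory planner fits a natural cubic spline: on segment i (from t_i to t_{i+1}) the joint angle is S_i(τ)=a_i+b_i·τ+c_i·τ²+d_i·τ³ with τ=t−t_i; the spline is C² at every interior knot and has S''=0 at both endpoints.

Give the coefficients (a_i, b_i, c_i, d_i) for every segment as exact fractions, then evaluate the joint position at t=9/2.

  seg 0: a=-1 b=22/7 c=0 d=-2/7
  seg 1: a=3 b=-2/7 c=-12/7 d=0
  seg 2: a=1 b=-26/7 c=-12/7 d=16/21
  seg 3: a=-5 b=46/7 c=36/7 d=-12/7
S(9/2) = -41/7

Δ: Δ0=2, Δ1=-2, Δ2=-2, Δ3=10
row 1: diag=6, rhs=-24; c'=1/6, d'=-4
row 2: denom=8−1·1/6=47/6; d'=(0−1·-4)/(47/6)=24/47
row 3: denom=8−3·18/47=322/47; d'=(72−3·24/47)/(322/47)=72/7
back: M3=72/7
back: M2=24/47−18/47·72/7=-24/7
back: M1=-4−1/6·-24/7=-24/7
M: M0=0, M1=-24/7, M2=-24/7, M3=72/7, M4=0
seg 0: a=-1, c=M0/2=0, d=(M1−M0)/(6·2)=-2/7, b=Δ0−h0·(2M0+M1)/6=22/7
seg 1: a=3, c=M1/2=-12/7, d=(M2−M1)/(6·1)=0, b=Δ1−h1·(2M1+M2)/6=-2/7
seg 2: a=1, c=M2/2=-12/7, d=(M3−M2)/(6·3)=16/21, b=Δ2−h2·(2M2+M3)/6=-26/7
seg 3: a=-5, c=M3/2=36/7, d=(M4−M3)/(6·1)=-12/7, b=Δ3−h3·(2M3+M4)/6=46/7
t_q=9/2 → seg 2, τ=3/2; S=1+-26/7·τ+-12/7·τ²+16/21·τ³=-41/7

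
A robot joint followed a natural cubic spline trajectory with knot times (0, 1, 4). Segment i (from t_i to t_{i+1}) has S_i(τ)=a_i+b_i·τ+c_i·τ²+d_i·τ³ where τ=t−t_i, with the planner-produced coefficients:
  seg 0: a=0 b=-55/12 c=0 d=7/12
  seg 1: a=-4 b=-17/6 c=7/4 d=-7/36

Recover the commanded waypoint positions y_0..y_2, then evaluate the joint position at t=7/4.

y_0 = S_0(0) = a_0 = 0
y_1 = S_1(0) = a_1 = -4
y_2 = S_1(3) = -2
t_q=7/4 is in segment 1 (τ=3/4); S_1(τ)=-1337/256

y_0=0 y_1=-4 y_2=-2
S(7/4) = -1337/256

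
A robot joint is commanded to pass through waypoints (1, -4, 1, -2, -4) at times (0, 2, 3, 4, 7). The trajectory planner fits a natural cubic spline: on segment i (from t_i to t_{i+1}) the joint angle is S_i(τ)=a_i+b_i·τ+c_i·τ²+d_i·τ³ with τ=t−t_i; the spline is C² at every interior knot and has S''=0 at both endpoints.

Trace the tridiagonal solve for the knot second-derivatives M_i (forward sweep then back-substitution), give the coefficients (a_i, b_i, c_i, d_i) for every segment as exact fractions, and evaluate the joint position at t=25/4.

Δ: Δ0=-5/2, Δ1=5, Δ2=-3, Δ3=-2/3
row 1: diag=6, rhs=45; c'=1/6, d'=15/2
row 2: denom=4−1·1/6=23/6; d'=(-48−1·15/2)/(23/6)=-333/23
row 3: denom=8−1·6/23=178/23; d'=(14−1·-333/23)/(178/23)=655/178
back: M3=655/178
back: M2=-333/23−6/23·655/178=-1374/89
back: M1=15/2−1/6·-1374/89=1793/178
M: M0=0, M1=1793/178, M2=-1374/89, M3=655/178, M4=0
seg 0: a=1, c=M0/2=0, d=(M1−M0)/(6·2)=1793/2136, b=Δ0−h0·(2M0+M1)/6=-1564/267
seg 1: a=-4, c=M1/2=1793/356, d=(M2−M1)/(6·1)=-4541/1068, b=Δ1−h1·(2M1+M2)/6=2251/534
seg 2: a=1, c=M2/2=-687/89, d=(M3−M2)/(6·1)=3403/1068, b=Δ2−h2·(2M2+M3)/6=1637/1068
seg 3: a=-2, c=M3/2=655/356, d=(M4−M3)/(6·3)=-655/3204, b=Δ3−h3·(2M3+M4)/6=-2321/534
t_q=25/4 → seg 3, τ=9/4; S=-2+-2321/534·τ+655/356·τ²+-655/3204·τ³=-109219/22784

  seg 0: a=1 b=-1564/267 c=0 d=1793/2136
  seg 1: a=-4 b=2251/534 c=1793/356 d=-4541/1068
  seg 2: a=1 b=1637/1068 c=-687/89 d=3403/1068
  seg 3: a=-2 b=-2321/534 c=655/356 d=-655/3204
S(25/4) = -109219/22784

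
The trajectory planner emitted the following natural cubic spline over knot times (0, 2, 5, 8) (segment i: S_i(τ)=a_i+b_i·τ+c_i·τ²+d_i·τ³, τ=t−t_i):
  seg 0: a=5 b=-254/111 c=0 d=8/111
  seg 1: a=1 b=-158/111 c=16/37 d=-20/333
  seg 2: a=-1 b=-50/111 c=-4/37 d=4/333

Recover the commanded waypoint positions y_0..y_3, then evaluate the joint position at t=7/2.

y_0 = S_0(0) = a_0 = 5
y_1 = S_1(0) = a_1 = 1
y_2 = S_2(0) = a_2 = -1
y_3 = S_2(3) = -3
t_q=7/2 is in segment 1 (τ=3/2); S_1(τ)=-27/74

y_0=5 y_1=1 y_2=-1 y_3=-3
S(7/2) = -27/74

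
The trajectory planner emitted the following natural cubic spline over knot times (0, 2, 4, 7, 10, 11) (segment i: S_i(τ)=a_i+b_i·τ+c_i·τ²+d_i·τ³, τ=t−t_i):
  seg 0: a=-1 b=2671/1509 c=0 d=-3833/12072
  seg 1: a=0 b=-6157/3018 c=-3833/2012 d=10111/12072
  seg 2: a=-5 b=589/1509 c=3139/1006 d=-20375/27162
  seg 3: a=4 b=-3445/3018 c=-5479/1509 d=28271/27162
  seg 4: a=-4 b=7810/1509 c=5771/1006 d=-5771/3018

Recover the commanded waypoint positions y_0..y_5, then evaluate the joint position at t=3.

y_0=-1 y_1=0 y_2=-5 y_3=4 y_4=-4 y_5=5
S(3) = -12505/4024

y_0 = S_0(0) = a_0 = -1
y_1 = S_1(0) = a_1 = 0
y_2 = S_2(0) = a_2 = -5
y_3 = S_3(0) = a_3 = 4
y_4 = S_4(0) = a_4 = -4
y_5 = S_4(1) = 5
t_q=3 is in segment 1 (τ=1); S_1(τ)=-12505/4024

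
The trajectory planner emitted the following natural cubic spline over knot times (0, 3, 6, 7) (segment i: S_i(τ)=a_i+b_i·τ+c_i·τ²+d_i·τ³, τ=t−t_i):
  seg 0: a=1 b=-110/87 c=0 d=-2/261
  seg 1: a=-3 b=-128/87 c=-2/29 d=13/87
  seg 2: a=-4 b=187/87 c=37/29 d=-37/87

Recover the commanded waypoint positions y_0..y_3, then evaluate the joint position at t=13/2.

y_0 = S_0(0) = a_0 = 1
y_1 = S_1(0) = a_1 = -3
y_2 = S_2(0) = a_2 = -4
y_3 = S_2(1) = -1
t_q=13/2 is in segment 2 (τ=1/2); S_2(τ)=-617/232

y_0=1 y_1=-3 y_2=-4 y_3=-1
S(13/2) = -617/232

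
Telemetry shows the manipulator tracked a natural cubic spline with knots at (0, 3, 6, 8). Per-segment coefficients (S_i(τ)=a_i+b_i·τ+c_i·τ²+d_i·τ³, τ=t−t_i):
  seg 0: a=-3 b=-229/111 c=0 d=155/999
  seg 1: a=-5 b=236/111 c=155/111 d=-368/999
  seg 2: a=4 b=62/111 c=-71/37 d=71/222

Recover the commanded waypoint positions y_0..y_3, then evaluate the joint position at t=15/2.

y_0 = S_0(0) = a_0 = -3
y_1 = S_1(0) = a_1 = -5
y_2 = S_2(0) = a_2 = 4
y_3 = S_2(2) = 0
t_q=15/2 is in segment 2 (τ=3/2); S_2(τ)=947/592

y_0=-3 y_1=-5 y_2=4 y_3=0
S(15/2) = 947/592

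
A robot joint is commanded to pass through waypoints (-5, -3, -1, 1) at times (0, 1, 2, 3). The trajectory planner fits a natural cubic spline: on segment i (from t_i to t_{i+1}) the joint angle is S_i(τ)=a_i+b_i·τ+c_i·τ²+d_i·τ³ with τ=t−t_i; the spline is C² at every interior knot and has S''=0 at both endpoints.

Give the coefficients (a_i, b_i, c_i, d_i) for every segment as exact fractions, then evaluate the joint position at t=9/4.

Δ: Δ0=2, Δ1=2, Δ2=2
row 1: diag=4, rhs=0; c'=1/4, d'=0
row 2: denom=4−1·1/4=15/4; d'=(0−1·0)/(15/4)=0
back: M2=0
back: M1=0−1/4·0=0
M: M0=0, M1=0, M2=0, M3=0
seg 0: a=-5, c=M0/2=0, d=(M1−M0)/(6·1)=0, b=Δ0−h0·(2M0+M1)/6=2
seg 1: a=-3, c=M1/2=0, d=(M2−M1)/(6·1)=0, b=Δ1−h1·(2M1+M2)/6=2
seg 2: a=-1, c=M2/2=0, d=(M3−M2)/(6·1)=0, b=Δ2−h2·(2M2+M3)/6=2
t_q=9/4 → seg 2, τ=1/4; S=-1+2·τ+0·τ²+0·τ³=-1/2

  seg 0: a=-5 b=2 c=0 d=0
  seg 1: a=-3 b=2 c=0 d=0
  seg 2: a=-1 b=2 c=0 d=0
S(9/4) = -1/2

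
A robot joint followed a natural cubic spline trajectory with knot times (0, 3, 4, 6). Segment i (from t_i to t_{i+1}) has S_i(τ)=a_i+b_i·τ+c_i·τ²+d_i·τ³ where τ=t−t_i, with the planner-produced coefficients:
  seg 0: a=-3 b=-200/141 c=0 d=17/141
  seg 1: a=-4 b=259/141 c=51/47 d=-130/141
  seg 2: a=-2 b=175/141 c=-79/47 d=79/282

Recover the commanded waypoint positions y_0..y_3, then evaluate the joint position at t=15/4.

y_0=-3 y_1=-4 y_2=-2 y_3=-4
S(15/4) = -3611/1504

y_0 = S_0(0) = a_0 = -3
y_1 = S_1(0) = a_1 = -4
y_2 = S_2(0) = a_2 = -2
y_3 = S_2(2) = -4
t_q=15/4 is in segment 1 (τ=3/4); S_1(τ)=-3611/1504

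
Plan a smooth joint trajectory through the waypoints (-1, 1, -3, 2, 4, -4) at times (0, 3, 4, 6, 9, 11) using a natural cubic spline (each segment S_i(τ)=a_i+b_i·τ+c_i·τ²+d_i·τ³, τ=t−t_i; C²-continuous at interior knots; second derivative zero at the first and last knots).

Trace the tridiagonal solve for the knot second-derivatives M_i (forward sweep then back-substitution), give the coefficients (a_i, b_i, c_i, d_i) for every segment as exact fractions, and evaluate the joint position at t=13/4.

Δ: Δ0=2/3, Δ1=-4, Δ2=5/2, Δ3=2/3, Δ4=-4
row 1: diag=8, rhs=-28; c'=1/8, d'=-7/2
row 2: denom=6−1·1/8=47/8; d'=(39−1·-7/2)/(47/8)=340/47
row 3: denom=10−2·16/47=438/47; d'=(-11−2·340/47)/(438/47)=-399/146
row 4: denom=10−3·47/146=1319/146; d'=(-28−3·-399/146)/(1319/146)=-2891/1319
back: M4=-2891/1319
back: M3=-399/146−47/146·-2891/1319=-2674/1319
back: M2=340/47−16/47·-2674/1319=10452/1319
back: M1=-7/2−1/8·10452/1319=-5923/1319
M: M0=0, M1=-5923/1319, M2=10452/1319, M3=-2674/1319, M4=-2891/1319, M5=0
seg 0: a=-1, c=M0/2=0, d=(M1−M0)/(6·3)=-5923/23742, b=Δ0−h0·(2M0+M1)/6=23045/7914
seg 1: a=1, c=M1/2=-5923/2638, d=(M2−M1)/(6·1)=16375/7914, b=Δ1−h1·(2M1+M2)/6=-15131/3957
seg 2: a=-3, c=M2/2=5226/1319, d=(M3−M2)/(6·2)=-6563/7914, b=Δ2−h2·(2M2+M3)/6=-16675/7914
seg 3: a=2, c=M3/2=-1337/1319, d=(M4−M3)/(6·3)=-217/23742, b=Δ3−h3·(2M3+M4)/6=29993/7914
seg 4: a=4, c=M4/2=-2891/2638, d=(M5−M4)/(6·2)=2891/15828, b=Δ4−h4·(2M4+M5)/6=-10046/3957
t_q=13/4 → seg 1, τ=1/4; S=1+-15131/3957·τ+-5923/2638·τ²+16375/7914·τ³=-10799/168832

  seg 0: a=-1 b=23045/7914 c=0 d=-5923/23742
  seg 1: a=1 b=-15131/3957 c=-5923/2638 d=16375/7914
  seg 2: a=-3 b=-16675/7914 c=5226/1319 d=-6563/7914
  seg 3: a=2 b=29993/7914 c=-1337/1319 d=-217/23742
  seg 4: a=4 b=-10046/3957 c=-2891/2638 d=2891/15828
S(13/4) = -10799/168832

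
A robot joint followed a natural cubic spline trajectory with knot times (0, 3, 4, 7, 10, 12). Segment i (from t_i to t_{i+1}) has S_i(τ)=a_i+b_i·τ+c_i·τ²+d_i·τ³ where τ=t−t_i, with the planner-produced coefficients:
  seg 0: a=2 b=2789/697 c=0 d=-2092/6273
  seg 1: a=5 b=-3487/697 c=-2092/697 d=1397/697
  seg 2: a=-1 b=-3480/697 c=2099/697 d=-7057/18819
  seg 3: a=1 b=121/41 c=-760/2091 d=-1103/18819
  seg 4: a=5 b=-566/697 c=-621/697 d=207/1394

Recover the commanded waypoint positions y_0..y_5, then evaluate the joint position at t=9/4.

y_0 = S_0(0) = a_0 = 2
y_1 = S_1(0) = a_1 = 5
y_2 = S_2(0) = a_2 = -1
y_3 = S_3(0) = a_3 = 1
y_4 = S_4(0) = a_4 = 5
y_5 = S_4(2) = 1
t_q=9/4 is in segment 0 (τ=9/4); S_0(τ)=80345/11152

y_0=2 y_1=5 y_2=-1 y_3=1 y_4=5 y_5=1
S(9/4) = 80345/11152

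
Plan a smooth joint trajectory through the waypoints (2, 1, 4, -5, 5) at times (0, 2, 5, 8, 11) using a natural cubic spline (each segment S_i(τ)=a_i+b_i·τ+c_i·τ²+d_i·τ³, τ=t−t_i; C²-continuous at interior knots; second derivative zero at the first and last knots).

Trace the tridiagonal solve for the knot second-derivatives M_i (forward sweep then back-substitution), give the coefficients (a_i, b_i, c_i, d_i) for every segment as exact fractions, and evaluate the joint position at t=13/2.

  seg 0: a=2 b=-238/207 c=0 d=269/1656
  seg 1: a=1 b=331/414 c=269/276 d=-2255/7452
  seg 2: a=4 b=-1261/828 c=-362/207 d=3121/7452
  seg 3: a=-5 b=-293/414 c=1673/828 d=-1673/7452
S(13/2) = -593/736

Δ: Δ0=-1/2, Δ1=1, Δ2=-3, Δ3=10/3
row 1: diag=10, rhs=9; c'=3/10, d'=9/10
row 2: denom=12−3·3/10=111/10; d'=(-24−3·9/10)/(111/10)=-89/37
row 3: denom=12−3·10/37=414/37; d'=(38−3·-89/37)/(414/37)=1673/414
back: M3=1673/414
back: M2=-89/37−10/37·1673/414=-724/207
back: M1=9/10−3/10·-724/207=269/138
M: M0=0, M1=269/138, M2=-724/207, M3=1673/414, M4=0
seg 0: a=2, c=M0/2=0, d=(M1−M0)/(6·2)=269/1656, b=Δ0−h0·(2M0+M1)/6=-238/207
seg 1: a=1, c=M1/2=269/276, d=(M2−M1)/(6·3)=-2255/7452, b=Δ1−h1·(2M1+M2)/6=331/414
seg 2: a=4, c=M2/2=-362/207, d=(M3−M2)/(6·3)=3121/7452, b=Δ2−h2·(2M2+M3)/6=-1261/828
seg 3: a=-5, c=M3/2=1673/828, d=(M4−M3)/(6·3)=-1673/7452, b=Δ3−h3·(2M3+M4)/6=-293/414
t_q=13/2 → seg 2, τ=3/2; S=4+-1261/828·τ+-362/207·τ²+3121/7452·τ³=-593/736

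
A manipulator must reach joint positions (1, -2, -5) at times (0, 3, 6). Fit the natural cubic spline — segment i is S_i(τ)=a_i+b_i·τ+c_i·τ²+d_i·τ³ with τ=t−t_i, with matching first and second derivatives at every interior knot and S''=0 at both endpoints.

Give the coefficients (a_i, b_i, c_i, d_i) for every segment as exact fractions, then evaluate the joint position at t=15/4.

  seg 0: a=1 b=-1 c=0 d=0
  seg 1: a=-2 b=-1 c=0 d=0
S(15/4) = -11/4

Δ: Δ0=-1, Δ1=-1
row 1: diag=12, rhs=0; c'=1/4, d'=0
back: M1=0
M: M0=0, M1=0, M2=0
seg 0: a=1, c=M0/2=0, d=(M1−M0)/(6·3)=0, b=Δ0−h0·(2M0+M1)/6=-1
seg 1: a=-2, c=M1/2=0, d=(M2−M1)/(6·3)=0, b=Δ1−h1·(2M1+M2)/6=-1
t_q=15/4 → seg 1, τ=3/4; S=-2+-1·τ+0·τ²+0·τ³=-11/4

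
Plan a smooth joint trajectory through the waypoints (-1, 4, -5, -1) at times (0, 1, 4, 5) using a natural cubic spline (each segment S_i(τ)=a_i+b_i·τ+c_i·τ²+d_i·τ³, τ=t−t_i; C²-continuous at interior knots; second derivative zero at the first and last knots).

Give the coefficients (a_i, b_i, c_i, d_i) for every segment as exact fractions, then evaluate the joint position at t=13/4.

  seg 0: a=-1 b=72/11 c=0 d=-17/11
  seg 1: a=4 b=21/11 c=-51/11 d=1
  seg 2: a=-5 b=12/11 c=48/11 d=-16/11
S(13/4) = -2665/704

Δ: Δ0=5, Δ1=-3, Δ2=4
row 1: diag=8, rhs=-48; c'=3/8, d'=-6
row 2: denom=8−3·3/8=55/8; d'=(42−3·-6)/(55/8)=96/11
back: M2=96/11
back: M1=-6−3/8·96/11=-102/11
M: M0=0, M1=-102/11, M2=96/11, M3=0
seg 0: a=-1, c=M0/2=0, d=(M1−M0)/(6·1)=-17/11, b=Δ0−h0·(2M0+M1)/6=72/11
seg 1: a=4, c=M1/2=-51/11, d=(M2−M1)/(6·3)=1, b=Δ1−h1·(2M1+M2)/6=21/11
seg 2: a=-5, c=M2/2=48/11, d=(M3−M2)/(6·1)=-16/11, b=Δ2−h2·(2M2+M3)/6=12/11
t_q=13/4 → seg 1, τ=9/4; S=4+21/11·τ+-51/11·τ²+1·τ³=-2665/704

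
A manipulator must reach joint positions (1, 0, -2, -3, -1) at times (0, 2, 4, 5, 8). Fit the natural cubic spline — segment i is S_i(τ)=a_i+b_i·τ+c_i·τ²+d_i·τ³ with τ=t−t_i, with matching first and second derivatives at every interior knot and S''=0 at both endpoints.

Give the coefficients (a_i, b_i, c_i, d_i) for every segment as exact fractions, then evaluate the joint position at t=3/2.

  seg 0: a=1 b=-395/1032 c=0 d=-121/4128
  seg 1: a=0 b=-379/516 c=-121/688 d=89/4128
  seg 2: a=-2 b=-1217/1032 c=-2/43 d=233/1032
  seg 3: a=-3 b=-307/516 c=217/344 d=-217/3096
S(3/2) = 3599/11008

Δ: Δ0=-1/2, Δ1=-1, Δ2=-1, Δ3=2/3
row 1: diag=8, rhs=-3; c'=1/4, d'=-3/8
row 2: denom=6−2·1/4=11/2; d'=(0−2·-3/8)/(11/2)=3/22
row 3: denom=8−1·2/11=86/11; d'=(10−1·3/22)/(86/11)=217/172
back: M3=217/172
back: M2=3/22−2/11·217/172=-4/43
back: M1=-3/8−1/4·-4/43=-121/344
M: M0=0, M1=-121/344, M2=-4/43, M3=217/172, M4=0
seg 0: a=1, c=M0/2=0, d=(M1−M0)/(6·2)=-121/4128, b=Δ0−h0·(2M0+M1)/6=-395/1032
seg 1: a=0, c=M1/2=-121/688, d=(M2−M1)/(6·2)=89/4128, b=Δ1−h1·(2M1+M2)/6=-379/516
seg 2: a=-2, c=M2/2=-2/43, d=(M3−M2)/(6·1)=233/1032, b=Δ2−h2·(2M2+M3)/6=-1217/1032
seg 3: a=-3, c=M3/2=217/344, d=(M4−M3)/(6·3)=-217/3096, b=Δ3−h3·(2M3+M4)/6=-307/516
t_q=3/2 → seg 0, τ=3/2; S=1+-395/1032·τ+0·τ²+-121/4128·τ³=3599/11008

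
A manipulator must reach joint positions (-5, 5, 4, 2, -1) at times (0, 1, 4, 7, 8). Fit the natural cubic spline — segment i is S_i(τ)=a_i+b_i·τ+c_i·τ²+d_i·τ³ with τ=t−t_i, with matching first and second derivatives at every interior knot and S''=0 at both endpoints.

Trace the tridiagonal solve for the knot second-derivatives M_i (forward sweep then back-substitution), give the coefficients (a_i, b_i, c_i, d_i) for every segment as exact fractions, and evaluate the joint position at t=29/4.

  seg 0: a=-5 b=149/13 c=0 d=-19/13
  seg 1: a=5 b=92/13 c=-57/13 d=224/351
  seg 2: a=4 b=-2 c=53/39 d=-107/351
  seg 3: a=2 b=-27/13 c=-18/13 d=6/13
S(29/4) = 583/416

Δ: Δ0=10, Δ1=-1/3, Δ2=-2/3, Δ3=-3
row 1: diag=8, rhs=-62; c'=3/8, d'=-31/4
row 2: denom=12−3·3/8=87/8; d'=(-2−3·-31/4)/(87/8)=170/87
row 3: denom=8−3·8/29=208/29; d'=(-14−3·170/87)/(208/29)=-36/13
back: M3=-36/13
back: M2=170/87−8/29·-36/13=106/39
back: M1=-31/4−3/8·106/39=-114/13
M: M0=0, M1=-114/13, M2=106/39, M3=-36/13, M4=0
seg 0: a=-5, c=M0/2=0, d=(M1−M0)/(6·1)=-19/13, b=Δ0−h0·(2M0+M1)/6=149/13
seg 1: a=5, c=M1/2=-57/13, d=(M2−M1)/(6·3)=224/351, b=Δ1−h1·(2M1+M2)/6=92/13
seg 2: a=4, c=M2/2=53/39, d=(M3−M2)/(6·3)=-107/351, b=Δ2−h2·(2M2+M3)/6=-2
seg 3: a=2, c=M3/2=-18/13, d=(M4−M3)/(6·1)=6/13, b=Δ3−h3·(2M3+M4)/6=-27/13
t_q=29/4 → seg 3, τ=1/4; S=2+-27/13·τ+-18/13·τ²+6/13·τ³=583/416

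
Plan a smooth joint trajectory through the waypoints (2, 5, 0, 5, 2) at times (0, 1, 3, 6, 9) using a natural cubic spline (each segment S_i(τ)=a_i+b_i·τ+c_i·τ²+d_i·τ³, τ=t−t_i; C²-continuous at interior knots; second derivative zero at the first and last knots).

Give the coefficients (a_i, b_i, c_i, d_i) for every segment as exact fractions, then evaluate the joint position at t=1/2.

  seg 0: a=2 b=5161/1236 c=0 d=-1453/1236
  seg 1: a=5 b=401/618 c=-1453/412 d=2413/2472
  seg 2: a=0 b=-539/309 c=240/103 d=-1106/2781
  seg 3: a=5 b=463/309 c=-386/309 d=386/2781
S(1/2) = 12989/3296

Δ: Δ0=3, Δ1=-5/2, Δ2=5/3, Δ3=-1
row 1: diag=6, rhs=-33; c'=1/3, d'=-11/2
row 2: denom=10−2·1/3=28/3; d'=(25−2·-11/2)/(28/3)=27/7
row 3: denom=12−3·9/28=309/28; d'=(-16−3·27/7)/(309/28)=-772/309
back: M3=-772/309
back: M2=27/7−9/28·-772/309=480/103
back: M1=-11/2−1/3·480/103=-1453/206
M: M0=0, M1=-1453/206, M2=480/103, M3=-772/309, M4=0
seg 0: a=2, c=M0/2=0, d=(M1−M0)/(6·1)=-1453/1236, b=Δ0−h0·(2M0+M1)/6=5161/1236
seg 1: a=5, c=M1/2=-1453/412, d=(M2−M1)/(6·2)=2413/2472, b=Δ1−h1·(2M1+M2)/6=401/618
seg 2: a=0, c=M2/2=240/103, d=(M3−M2)/(6·3)=-1106/2781, b=Δ2−h2·(2M2+M3)/6=-539/309
seg 3: a=5, c=M3/2=-386/309, d=(M4−M3)/(6·3)=386/2781, b=Δ3−h3·(2M3+M4)/6=463/309
t_q=1/2 → seg 0, τ=1/2; S=2+5161/1236·τ+0·τ²+-1453/1236·τ³=12989/3296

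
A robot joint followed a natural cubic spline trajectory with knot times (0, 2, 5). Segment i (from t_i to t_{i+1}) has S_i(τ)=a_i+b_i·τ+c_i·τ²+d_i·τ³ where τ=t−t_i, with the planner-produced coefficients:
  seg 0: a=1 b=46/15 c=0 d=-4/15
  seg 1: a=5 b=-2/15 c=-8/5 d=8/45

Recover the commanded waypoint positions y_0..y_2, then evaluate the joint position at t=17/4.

y_0 = S_0(0) = a_0 = 1
y_1 = S_1(0) = a_1 = 5
y_2 = S_1(3) = -5
t_q=17/4 is in segment 1 (τ=9/4); S_1(τ)=-11/8

y_0=1 y_1=5 y_2=-5
S(17/4) = -11/8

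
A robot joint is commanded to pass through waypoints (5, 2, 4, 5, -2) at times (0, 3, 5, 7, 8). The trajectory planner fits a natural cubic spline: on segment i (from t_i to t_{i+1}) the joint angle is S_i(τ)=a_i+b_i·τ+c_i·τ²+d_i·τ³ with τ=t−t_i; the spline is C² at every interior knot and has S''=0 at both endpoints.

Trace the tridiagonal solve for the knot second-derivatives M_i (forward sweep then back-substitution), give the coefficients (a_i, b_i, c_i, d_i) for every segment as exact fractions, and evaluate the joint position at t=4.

  seg 0: a=5 b=-19/13 c=0 d=2/39
  seg 1: a=2 b=-1/13 c=6/13 d=1/26
  seg 2: a=4 b=29/13 c=9/13 d=-81/104
  seg 3: a=5 b=-113/26 c=-207/52 d=69/52
S(4) = 63/26

Δ: Δ0=-1, Δ1=1, Δ2=1/2, Δ3=-7
row 1: diag=10, rhs=12; c'=1/5, d'=6/5
row 2: denom=8−2·1/5=38/5; d'=(-3−2·6/5)/(38/5)=-27/38
row 3: denom=6−2·5/19=104/19; d'=(-45−2·-27/38)/(104/19)=-207/26
back: M3=-207/26
back: M2=-27/38−5/19·-207/26=18/13
back: M1=6/5−1/5·18/13=12/13
M: M0=0, M1=12/13, M2=18/13, M3=-207/26, M4=0
seg 0: a=5, c=M0/2=0, d=(M1−M0)/(6·3)=2/39, b=Δ0−h0·(2M0+M1)/6=-19/13
seg 1: a=2, c=M1/2=6/13, d=(M2−M1)/(6·2)=1/26, b=Δ1−h1·(2M1+M2)/6=-1/13
seg 2: a=4, c=M2/2=9/13, d=(M3−M2)/(6·2)=-81/104, b=Δ2−h2·(2M2+M3)/6=29/13
seg 3: a=5, c=M3/2=-207/52, d=(M4−M3)/(6·1)=69/52, b=Δ3−h3·(2M3+M4)/6=-113/26
t_q=4 → seg 1, τ=1; S=2+-1/13·τ+6/13·τ²+1/26·τ³=63/26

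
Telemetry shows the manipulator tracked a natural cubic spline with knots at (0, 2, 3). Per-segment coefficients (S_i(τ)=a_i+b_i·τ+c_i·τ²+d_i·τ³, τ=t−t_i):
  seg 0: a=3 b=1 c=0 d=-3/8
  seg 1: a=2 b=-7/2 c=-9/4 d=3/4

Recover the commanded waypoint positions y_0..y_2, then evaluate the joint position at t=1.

y_0 = S_0(0) = a_0 = 3
y_1 = S_1(0) = a_1 = 2
y_2 = S_1(1) = -3
t_q=1 is in segment 0 (τ=1); S_0(τ)=29/8

y_0=3 y_1=2 y_2=-3
S(1) = 29/8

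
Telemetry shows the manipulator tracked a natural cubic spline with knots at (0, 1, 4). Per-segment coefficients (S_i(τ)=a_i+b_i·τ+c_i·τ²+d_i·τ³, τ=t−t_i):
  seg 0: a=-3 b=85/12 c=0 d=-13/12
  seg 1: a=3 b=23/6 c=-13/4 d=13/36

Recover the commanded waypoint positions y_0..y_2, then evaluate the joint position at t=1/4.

y_0 = S_0(0) = a_0 = -3
y_1 = S_1(0) = a_1 = 3
y_2 = S_1(3) = -5
t_q=1/4 is in segment 0 (τ=1/4); S_0(τ)=-319/256

y_0=-3 y_1=3 y_2=-5
S(1/4) = -319/256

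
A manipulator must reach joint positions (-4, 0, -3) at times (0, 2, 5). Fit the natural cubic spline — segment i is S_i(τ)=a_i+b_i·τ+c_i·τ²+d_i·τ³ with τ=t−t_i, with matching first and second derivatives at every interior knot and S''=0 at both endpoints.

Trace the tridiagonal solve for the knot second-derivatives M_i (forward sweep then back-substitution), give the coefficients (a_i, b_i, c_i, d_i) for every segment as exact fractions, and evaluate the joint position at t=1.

Δ: Δ0=2, Δ1=-1
row 1: diag=10, rhs=-18; c'=3/10, d'=-9/5
back: M1=-9/5
M: M0=0, M1=-9/5, M2=0
seg 0: a=-4, c=M0/2=0, d=(M1−M0)/(6·2)=-3/20, b=Δ0−h0·(2M0+M1)/6=13/5
seg 1: a=0, c=M1/2=-9/10, d=(M2−M1)/(6·3)=1/10, b=Δ1−h1·(2M1+M2)/6=4/5
t_q=1 → seg 0, τ=1; S=-4+13/5·τ+0·τ²+-3/20·τ³=-31/20

  seg 0: a=-4 b=13/5 c=0 d=-3/20
  seg 1: a=0 b=4/5 c=-9/10 d=1/10
S(1) = -31/20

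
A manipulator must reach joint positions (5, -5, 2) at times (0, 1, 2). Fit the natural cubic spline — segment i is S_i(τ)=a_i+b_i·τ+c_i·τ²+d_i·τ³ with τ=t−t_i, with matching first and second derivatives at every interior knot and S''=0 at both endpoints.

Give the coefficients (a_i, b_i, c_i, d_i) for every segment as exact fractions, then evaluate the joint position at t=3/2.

  seg 0: a=5 b=-57/4 c=0 d=17/4
  seg 1: a=-5 b=-3/2 c=51/4 d=-17/4
S(3/2) = -99/32

Δ: Δ0=-10, Δ1=7
row 1: diag=4, rhs=102; c'=1/4, d'=51/2
back: M1=51/2
M: M0=0, M1=51/2, M2=0
seg 0: a=5, c=M0/2=0, d=(M1−M0)/(6·1)=17/4, b=Δ0−h0·(2M0+M1)/6=-57/4
seg 1: a=-5, c=M1/2=51/4, d=(M2−M1)/(6·1)=-17/4, b=Δ1−h1·(2M1+M2)/6=-3/2
t_q=3/2 → seg 1, τ=1/2; S=-5+-3/2·τ+51/4·τ²+-17/4·τ³=-99/32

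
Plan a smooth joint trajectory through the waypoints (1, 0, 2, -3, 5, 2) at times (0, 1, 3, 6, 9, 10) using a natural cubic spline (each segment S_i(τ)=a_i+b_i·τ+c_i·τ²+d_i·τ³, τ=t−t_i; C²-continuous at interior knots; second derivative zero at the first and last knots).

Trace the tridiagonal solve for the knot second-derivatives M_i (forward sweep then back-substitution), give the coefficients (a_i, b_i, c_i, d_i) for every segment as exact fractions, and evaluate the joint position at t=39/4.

Δ: Δ0=-1, Δ1=1, Δ2=-5/3, Δ3=8/3, Δ4=-3
row 1: diag=6, rhs=12; c'=1/3, d'=2
row 2: denom=10−2·1/3=28/3; d'=(-16−2·2)/(28/3)=-15/7
row 3: denom=12−3·9/28=309/28; d'=(26−3·-15/7)/(309/28)=908/309
row 4: denom=8−3·28/103=740/103; d'=(-34−3·908/309)/(740/103)=-441/74
back: M4=-441/74
back: M3=908/309−28/103·-441/74=506/111
back: M2=-15/7−9/28·506/111=-267/74
back: M1=2−1/3·-267/74=237/74
M: M0=0, M1=237/74, M2=-267/74, M3=506/111, M4=-441/74, M5=0
seg 0: a=1, c=M0/2=0, d=(M1−M0)/(6·1)=79/148, b=Δ0−h0·(2M0+M1)/6=-227/148
seg 1: a=0, c=M1/2=237/148, d=(M2−M1)/(6·2)=-21/37, b=Δ1−h1·(2M1+M2)/6=5/74
seg 2: a=2, c=M2/2=-267/148, d=(M3−M2)/(6·3)=49/108, b=Δ2−h2·(2M2+M3)/6=-25/74
seg 3: a=-3, c=M3/2=253/111, d=(M4−M3)/(6·3)=-2335/3996, b=Δ3−h3·(2M3+M4)/6=161/148
seg 4: a=5, c=M4/2=-441/148, d=(M5−M4)/(6·1)=147/148, b=Δ4−h4·(2M4+M5)/6=-75/74
t_q=39/4 → seg 4, τ=3/4; S=5+-75/74·τ+-441/148·τ²+147/148·τ³=28253/9472

  seg 0: a=1 b=-227/148 c=0 d=79/148
  seg 1: a=0 b=5/74 c=237/148 d=-21/37
  seg 2: a=2 b=-25/74 c=-267/148 d=49/108
  seg 3: a=-3 b=161/148 c=253/111 d=-2335/3996
  seg 4: a=5 b=-75/74 c=-441/148 d=147/148
S(39/4) = 28253/9472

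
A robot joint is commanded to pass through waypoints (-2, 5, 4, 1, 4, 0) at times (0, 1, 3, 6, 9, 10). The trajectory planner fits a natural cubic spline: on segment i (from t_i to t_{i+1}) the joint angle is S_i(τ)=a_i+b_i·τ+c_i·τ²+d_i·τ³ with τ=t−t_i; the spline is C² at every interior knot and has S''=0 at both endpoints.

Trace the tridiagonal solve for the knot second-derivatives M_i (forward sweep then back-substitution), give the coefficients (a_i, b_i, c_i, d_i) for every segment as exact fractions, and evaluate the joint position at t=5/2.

Δ: Δ0=7, Δ1=-1/2, Δ2=-1, Δ3=1, Δ4=-4
row 1: diag=6, rhs=-45; c'=1/3, d'=-15/2
row 2: denom=10−2·1/3=28/3; d'=(-3−2·-15/2)/(28/3)=9/7
row 3: denom=12−3·9/28=309/28; d'=(12−3·9/7)/(309/28)=76/103
row 4: denom=8−3·28/103=740/103; d'=(-30−3·76/103)/(740/103)=-1659/370
back: M4=-1659/370
back: M3=76/103−28/103·-1659/370=362/185
back: M2=9/7−9/28·362/185=243/370
back: M1=-15/2−1/3·243/370=-1428/185
M: M0=0, M1=-1428/185, M2=243/370, M3=362/185, M4=-1659/370, M5=0
seg 0: a=-2, c=M0/2=0, d=(M1−M0)/(6·1)=-238/185, b=Δ0−h0·(2M0+M1)/6=1533/185
seg 1: a=5, c=M1/2=-714/185, d=(M2−M1)/(6·2)=1033/1480, b=Δ1−h1·(2M1+M2)/6=819/185
seg 2: a=4, c=M2/2=243/740, d=(M3−M2)/(6·3)=13/180, b=Δ2−h2·(2M2+M3)/6=-195/74
seg 3: a=1, c=M3/2=181/185, d=(M4−M3)/(6·3)=-2383/6660, b=Δ3−h3·(2M3+M4)/6=951/740
seg 4: a=4, c=M4/2=-1659/740, d=(M5−M4)/(6·1)=553/740, b=Δ4−h4·(2M4+M5)/6=-927/370
t_q=5/2 → seg 1, τ=3/2; S=5+819/185·τ+-714/185·τ²+1033/1480·τ³=62899/11840

  seg 0: a=-2 b=1533/185 c=0 d=-238/185
  seg 1: a=5 b=819/185 c=-714/185 d=1033/1480
  seg 2: a=4 b=-195/74 c=243/740 d=13/180
  seg 3: a=1 b=951/740 c=181/185 d=-2383/6660
  seg 4: a=4 b=-927/370 c=-1659/740 d=553/740
S(5/2) = 62899/11840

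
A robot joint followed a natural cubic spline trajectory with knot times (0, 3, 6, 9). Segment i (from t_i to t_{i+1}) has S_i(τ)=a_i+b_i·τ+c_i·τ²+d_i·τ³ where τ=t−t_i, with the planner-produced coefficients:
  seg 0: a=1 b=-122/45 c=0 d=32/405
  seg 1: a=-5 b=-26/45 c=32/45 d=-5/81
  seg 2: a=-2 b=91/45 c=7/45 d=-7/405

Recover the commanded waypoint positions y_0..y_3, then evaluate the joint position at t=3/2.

y_0 = S_0(0) = a_0 = 1
y_1 = S_1(0) = a_1 = -5
y_2 = S_2(0) = a_2 = -2
y_3 = S_2(3) = 5
t_q=3/2 is in segment 0 (τ=3/2); S_0(τ)=-14/5

y_0=1 y_1=-5 y_2=-2 y_3=5
S(3/2) = -14/5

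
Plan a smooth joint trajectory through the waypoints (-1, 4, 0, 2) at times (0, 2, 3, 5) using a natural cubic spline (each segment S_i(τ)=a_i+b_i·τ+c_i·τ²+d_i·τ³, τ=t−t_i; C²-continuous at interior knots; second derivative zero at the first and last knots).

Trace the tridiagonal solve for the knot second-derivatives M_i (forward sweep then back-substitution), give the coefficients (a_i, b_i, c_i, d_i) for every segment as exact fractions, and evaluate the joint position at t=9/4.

  seg 0: a=-1 b=351/70 c=0 d=-22/35
  seg 1: a=4 b=-177/70 c=-132/35 d=23/10
  seg 2: a=0 b=-111/35 c=219/70 d=-73/140
S(9/4) = 14193/4480

Δ: Δ0=5/2, Δ1=-4, Δ2=1
row 1: diag=6, rhs=-39; c'=1/6, d'=-13/2
row 2: denom=6−1·1/6=35/6; d'=(30−1·-13/2)/(35/6)=219/35
back: M2=219/35
back: M1=-13/2−1/6·219/35=-264/35
M: M0=0, M1=-264/35, M2=219/35, M3=0
seg 0: a=-1, c=M0/2=0, d=(M1−M0)/(6·2)=-22/35, b=Δ0−h0·(2M0+M1)/6=351/70
seg 1: a=4, c=M1/2=-132/35, d=(M2−M1)/(6·1)=23/10, b=Δ1−h1·(2M1+M2)/6=-177/70
seg 2: a=0, c=M2/2=219/70, d=(M3−M2)/(6·2)=-73/140, b=Δ2−h2·(2M2+M3)/6=-111/35
t_q=9/4 → seg 1, τ=1/4; S=4+-177/70·τ+-132/35·τ²+23/10·τ³=14193/4480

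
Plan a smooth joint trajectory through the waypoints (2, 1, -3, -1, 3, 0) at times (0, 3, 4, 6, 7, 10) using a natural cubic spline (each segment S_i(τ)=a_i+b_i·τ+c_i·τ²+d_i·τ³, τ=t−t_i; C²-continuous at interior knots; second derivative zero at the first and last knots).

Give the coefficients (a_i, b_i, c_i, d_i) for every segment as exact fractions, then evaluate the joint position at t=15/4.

Δ: Δ0=-1/3, Δ1=-4, Δ2=1, Δ3=4, Δ4=-1
row 1: diag=8, rhs=-22; c'=1/8, d'=-11/4
row 2: denom=6−1·1/8=47/8; d'=(30−1·-11/4)/(47/8)=262/47
row 3: denom=6−2·16/47=250/47; d'=(18−2·262/47)/(250/47)=161/125
row 4: denom=8−1·47/250=1953/250; d'=(-30−1·161/125)/(1953/250)=-7822/1953
back: M4=-7822/1953
back: M3=161/125−47/250·-7822/1953=3986/1953
back: M2=262/47−16/47·3986/1953=9530/1953
back: M1=-11/4−1/8·9530/1953=-6562/1953
M: M0=0, M1=-6562/1953, M2=9530/1953, M3=3986/1953, M4=-7822/1953, M5=0
seg 0: a=2, c=M0/2=0, d=(M1−M0)/(6·3)=-3281/17577, b=Δ0−h0·(2M0+M1)/6=2630/1953
seg 1: a=1, c=M1/2=-3281/1953, d=(M2−M1)/(6·1)=298/217, b=Δ1−h1·(2M1+M2)/6=-7213/1953
seg 2: a=-3, c=M2/2=4765/1953, d=(M3−M2)/(6·2)=-22/93, b=Δ2−h2·(2M2+M3)/6=-5729/1953
seg 3: a=-1, c=M3/2=1993/1953, d=(M4−M3)/(6·1)=-656/651, b=Δ3−h3·(2M3+M4)/6=7787/1953
seg 4: a=3, c=M4/2=-3911/1953, d=(M5−M4)/(6·3)=3911/17577, b=Δ4−h4·(2M4+M5)/6=5869/1953
t_q=15/4 → seg 1, τ=3/4; S=1+-7213/1953·τ+-3281/1953·τ²+298/217·τ³=-44489/20832

  seg 0: a=2 b=2630/1953 c=0 d=-3281/17577
  seg 1: a=1 b=-7213/1953 c=-3281/1953 d=298/217
  seg 2: a=-3 b=-5729/1953 c=4765/1953 d=-22/93
  seg 3: a=-1 b=7787/1953 c=1993/1953 d=-656/651
  seg 4: a=3 b=5869/1953 c=-3911/1953 d=3911/17577
S(15/4) = -44489/20832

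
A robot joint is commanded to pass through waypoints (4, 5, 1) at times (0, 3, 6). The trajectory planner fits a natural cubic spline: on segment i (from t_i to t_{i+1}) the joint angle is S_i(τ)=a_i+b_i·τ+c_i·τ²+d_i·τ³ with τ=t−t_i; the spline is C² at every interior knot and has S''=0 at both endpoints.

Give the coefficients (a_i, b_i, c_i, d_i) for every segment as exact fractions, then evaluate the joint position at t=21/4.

Δ: Δ0=1/3, Δ1=-4/3
row 1: diag=12, rhs=-10; c'=1/4, d'=-5/6
back: M1=-5/6
M: M0=0, M1=-5/6, M2=0
seg 0: a=4, c=M0/2=0, d=(M1−M0)/(6·3)=-5/108, b=Δ0−h0·(2M0+M1)/6=3/4
seg 1: a=5, c=M1/2=-5/12, d=(M2−M1)/(6·3)=5/108, b=Δ1−h1·(2M1+M2)/6=-1/2
t_q=21/4 → seg 1, τ=9/4; S=5+-1/2·τ+-5/12·τ²+5/108·τ³=587/256

  seg 0: a=4 b=3/4 c=0 d=-5/108
  seg 1: a=5 b=-1/2 c=-5/12 d=5/108
S(21/4) = 587/256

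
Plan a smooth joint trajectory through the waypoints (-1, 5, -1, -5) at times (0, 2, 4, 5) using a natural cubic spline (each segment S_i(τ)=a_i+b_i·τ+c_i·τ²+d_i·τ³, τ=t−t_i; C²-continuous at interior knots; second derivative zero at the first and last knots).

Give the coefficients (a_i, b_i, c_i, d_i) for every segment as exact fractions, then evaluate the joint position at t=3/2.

Δ: Δ0=3, Δ1=-3, Δ2=-4
row 1: diag=8, rhs=-36; c'=1/4, d'=-9/2
row 2: denom=6−2·1/4=11/2; d'=(-6−2·-9/2)/(11/2)=6/11
back: M2=6/11
back: M1=-9/2−1/4·6/11=-51/11
M: M0=0, M1=-51/11, M2=6/11, M3=0
seg 0: a=-1, c=M0/2=0, d=(M1−M0)/(6·2)=-17/44, b=Δ0−h0·(2M0+M1)/6=50/11
seg 1: a=5, c=M1/2=-51/22, d=(M2−M1)/(6·2)=19/44, b=Δ1−h1·(2M1+M2)/6=-1/11
seg 2: a=-1, c=M2/2=3/11, d=(M3−M2)/(6·1)=-1/11, b=Δ2−h2·(2M2+M3)/6=-46/11
t_q=3/2 → seg 0, τ=3/2; S=-1+50/11·τ+0·τ²+-17/44·τ³=1589/352

  seg 0: a=-1 b=50/11 c=0 d=-17/44
  seg 1: a=5 b=-1/11 c=-51/22 d=19/44
  seg 2: a=-1 b=-46/11 c=3/11 d=-1/11
S(3/2) = 1589/352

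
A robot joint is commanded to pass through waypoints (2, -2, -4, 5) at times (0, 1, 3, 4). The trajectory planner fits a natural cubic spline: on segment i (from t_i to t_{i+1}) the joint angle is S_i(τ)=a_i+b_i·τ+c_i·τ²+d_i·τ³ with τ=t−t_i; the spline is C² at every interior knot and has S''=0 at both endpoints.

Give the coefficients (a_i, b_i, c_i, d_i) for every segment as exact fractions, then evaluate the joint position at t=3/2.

  seg 0: a=2 b=-63/16 c=0 d=-1/16
  seg 1: a=-2 b=-33/8 c=-3/16 d=7/8
  seg 2: a=-4 b=45/8 c=81/16 d=-27/16
S(3/2) = -4

Δ: Δ0=-4, Δ1=-1, Δ2=9
row 1: diag=6, rhs=18; c'=1/3, d'=3
row 2: denom=6−2·1/3=16/3; d'=(60−2·3)/(16/3)=81/8
back: M2=81/8
back: M1=3−1/3·81/8=-3/8
M: M0=0, M1=-3/8, M2=81/8, M3=0
seg 0: a=2, c=M0/2=0, d=(M1−M0)/(6·1)=-1/16, b=Δ0−h0·(2M0+M1)/6=-63/16
seg 1: a=-2, c=M1/2=-3/16, d=(M2−M1)/(6·2)=7/8, b=Δ1−h1·(2M1+M2)/6=-33/8
seg 2: a=-4, c=M2/2=81/16, d=(M3−M2)/(6·1)=-27/16, b=Δ2−h2·(2M2+M3)/6=45/8
t_q=3/2 → seg 1, τ=1/2; S=-2+-33/8·τ+-3/16·τ²+7/8·τ³=-4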